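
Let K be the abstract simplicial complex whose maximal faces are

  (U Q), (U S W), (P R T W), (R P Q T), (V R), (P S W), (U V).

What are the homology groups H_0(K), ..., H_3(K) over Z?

Order the vertices as P < Q < R < S < T < U < V < W. Listing each simplex with vertices in this order, K has dimension 3 with simplices:

  0-simplices (8): P, Q, R, S, T, U, V, W
  1-simplices (16): PQ, PR, PS, PT, PW, QR, QT, QU, RT, RV, RW, SU, SW, TW, UV, UW
  2-simplices (9): PQR, PQT, PRT, PRW, PSW, PTW, QRT, RTW, SUW
  3-simplices (2): PQRT, PRTW

Hence C_0 ≅ Z^8, C_1 ≅ Z^16, C_2 ≅ Z^9, C_3 ≅ Z^2.

Boundary ∂_1: C_1 → C_0 is given by ∂[p,q] = [q] − [p]. For instance
  ∂PW = W − P.
As a 8×16 matrix over Z this has rank 7, with invariant factors (1,1,1,1,1,1,1).

The boundary map ∂_2: C_2 → C_1 maps a triangle to the signed sum of its edges. For instance
  ∂QRT = RT − QT + QR,
  ∂PQR = QR − PR + PQ.
The 16×9 boundary matrix has rank 7 and Smith normal form diag(1,1,1,1,1,1,1).

The boundary map ∂_3: C_3 → C_2 sends each 3-simplex σ to the alternating sum Σ_i (−1)^i (σ with its i-th vertex removed). For instance
  ∂PQRT = QRT − PRT + PQT − PQR,
  ∂PRTW = RTW − PTW + PRW − PRT.
The resulting 9×2 matrix has rank 2, and its Smith normal form has invariant factors (1,1).

Now H_k = ker ∂_k / im ∂_{k+1}, so:

  H_0: rank C_0 − rank ∂_1 = 8 − 7 = 1, and the invariant factors of ∂_1 are all 1, so H_0 = Z.
  H_1: rank ker ∂_1 − rank ∂_2 = (16 − 7) − 7 = 2, and the invariant factors of ∂_2 are all 1, so H_1 = Z^2.
  H_2: rank ker ∂_2 − rank ∂_3 = (9 − 7) − 2 = 0, and the invariant factors of ∂_3 are all 1, so H_2 = 0.
  H_3: rank ker ∂_3 − rank ∂_4 = (2 − 2) − 0 = 0, and there is no ∂_4, so H_3 = 0.

As a check, the Euler characteristic is 8 − 16 + 9 − 2 = -1, which agrees with 1 − 2 + 0 − 0 = -1.

H_0 = Z,  H_1 = Z^2,  H_2 = 0,  H_3 = 0.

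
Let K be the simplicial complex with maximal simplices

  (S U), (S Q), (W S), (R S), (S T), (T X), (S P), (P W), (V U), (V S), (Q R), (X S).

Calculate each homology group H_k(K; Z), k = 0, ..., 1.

Take the total order P < Q < R < S < T < U < V < W < X on the vertex set. Then K (dimension 1) consists of the simplices:

  0-simplices (9): P, Q, R, S, T, U, V, W, X
  1-simplices (12): PS, PW, QR, QS, RS, ST, SU, SV, SW, SX, TX, UV

giving chain groups C_0 ≅ Z^9, C_1 ≅ Z^12.

∂_1: C_1 → C_0 sends each edge [p,q] (with p < q) to q − p.
As a 9×12 matrix over Z this has rank 8, with invariant factors (1,1,1,1,1,1,1,1).

Computing H_k = (kernel of ∂_k) / (image of ∂_{k+1}):

  H_0: rank C_0 − rank ∂_1 = 9 − 8 = 1, and the invariant factors of ∂_1 are all 1, so H_0 ≅ Z.
  H_1: rank ker ∂_1 − rank ∂_2 = (12 − 8) − 0 = 4, and there is no ∂_2, so H_1 ≅ Z^4.

As a check, the Euler characteristic is 9 − 12 = -3, which agrees with 1 − 4 = -3.

H_0 = Z,  H_1 = Z^4.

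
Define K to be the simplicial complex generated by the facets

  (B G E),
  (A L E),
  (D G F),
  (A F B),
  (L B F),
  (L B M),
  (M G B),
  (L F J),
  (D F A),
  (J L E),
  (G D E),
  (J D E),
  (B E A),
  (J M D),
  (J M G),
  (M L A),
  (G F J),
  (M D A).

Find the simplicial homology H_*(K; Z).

H_0 = Z,  H_1 = Z × Z/2,  H_2 = 0.

We work with the vertex ordering A < B < D < E < F < G < J < L < M. The simplices of K, each written with vertices in increasing order, are:

  0-simplices (9): A, B, D, E, F, G, J, L, M
  1-simplices (27): AB, AD, AE, AF, AL, AM, BE, BF, BG, BL, BM, DE, DF, DG, DJ, DM, EG, EJ, EL, FG, FJ, FL, GJ, GM, JL, JM, LM
  2-simplices (18): ABE, ABF, ADF, ADM, AEL, ALM, BEG, BFL, BGM, BLM, DEG, DEJ, DFG, DJM, EJL, FGJ, FJL, GJM

Hence C_0 ≅ Z^9, C_1 ≅ Z^27, C_2 ≅ Z^18.

Boundary ∂_1: C_1 → C_0 is given by ∂[p,q] = [q] − [p].
This gives a 9×27 integer matrix of rank 8; reducing to Smith normal form yields diagonal entries (1,1,1,1,1,1,1,1).

Boundary ∂_2: C_2 → C_1 acts by ∂[p,q,r] = [q,r] − [p,r] + [p,q]. For instance
  ∂BEG = EG − BG + BE,
  ∂AEL = EL − AL + AE.
The 27×18 boundary matrix has rank 18 and Smith normal form diag(1,1,1,1,1,1,1,1,1,1,1,1,1,1,1,1,1,2).

Now H_k = ker ∂_k / im ∂_{k+1}, so:

  H_0: rank C_0 − rank ∂_1 = 9 − 8 = 1, and the invariant factors of ∂_1 are all 1, so H_0 ≅ Z.
  H_1: rank ker ∂_1 − rank ∂_2 = (27 − 8) − 18 = 1, and ∂_2 has invariant factor 2 > 1, so H_1 ≅ Z × Z/2.
  H_2: rank ker ∂_2 − rank ∂_3 = (18 − 18) − 0 = 0, and there is no ∂_3, so H_2 ≅ 0.

(K is a triangulation of the Klein bottle.)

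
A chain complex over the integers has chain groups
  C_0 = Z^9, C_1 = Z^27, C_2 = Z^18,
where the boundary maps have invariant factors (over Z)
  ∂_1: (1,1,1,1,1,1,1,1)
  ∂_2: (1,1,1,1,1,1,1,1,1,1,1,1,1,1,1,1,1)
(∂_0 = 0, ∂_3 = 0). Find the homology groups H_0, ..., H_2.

H_0 = Z,  H_1 = Z^2,  H_2 = Z.

H_0: b_0 = 9 − 0 − 8 = 1; torsion from ∂_1 factors > 1: none. So H_0 = Z.
H_1: b_1 = 27 − 8 − 17 = 2; torsion from ∂_2 factors > 1: none. So H_1 = Z^2.
H_2: b_2 = 18 − 17 − 0 = 1; torsion from ∂_3 factors > 1: none. So H_2 = Z.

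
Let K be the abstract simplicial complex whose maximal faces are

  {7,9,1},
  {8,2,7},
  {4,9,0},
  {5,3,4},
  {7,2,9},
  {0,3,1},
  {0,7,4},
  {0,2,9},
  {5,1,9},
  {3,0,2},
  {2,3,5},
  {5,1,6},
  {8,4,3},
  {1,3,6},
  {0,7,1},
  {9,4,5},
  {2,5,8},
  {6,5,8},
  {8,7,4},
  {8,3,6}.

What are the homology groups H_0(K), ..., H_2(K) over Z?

H_0 ≅ Z,  H_1 ≅ Z × Z/2,  H_2 = 0.

Fix the vertex order 0 < 1 < 2 < 3 < 4 < 5 < 6 < 7 < 8 < 9 and write every simplex with vertices in increasing order. Then dim K = 2 and the simplices of K are:

  0-simplices (10): [0], [1], [2], [3], [4], [5], [6], [7], [8], [9]
  1-simplices (30): (30 of them)
  2-simplices (20): (20 of them)

so the chain groups are C_0 ≅ Z^10, C_1 ≅ Z^30, C_2 ≅ Z^20.

Boundary ∂_1: C_1 → C_0 maps an edge to its endpoints' difference, ∂[p,q] = q − p. For instance
  ∂[0,7] = [7] − [0].
The resulting 10×30 matrix has rank 9, and its Smith normal form has invariant factors (1,1,1,1,1,1,1,1,1).

Boundary ∂_2: C_2 → C_1 acts by ∂[p,q,r] = [q,r] − [p,r] + [p,q]. For instance
  ∂[1,5,6] = [5,6] − [1,6] + [1,5],
  ∂[3,6,8] = [6,8] − [3,8] + [3,6].
The resulting 30×20 matrix has rank 20, and its Smith normal form has invariant factors (1,1,1,1,1,1,1,1,1,1,1,1,1,1,1,1,1,1,1,2).

From H_k ≅ ker(∂_k) / im(∂_{k+1}) we obtain:

  H_0: rank C_0 − rank ∂_1 = 10 − 9 = 1, and the invariant factors of ∂_1 are all 1, so H_0 = Z.
  H_1: rank ker ∂_1 − rank ∂_2 = (30 − 9) − 20 = 1, and ∂_2 has invariant factor 2 > 1, so H_1 = Z × Z/2.
  H_2: rank ker ∂_2 − rank ∂_3 = (20 − 20) − 0 = 0, and there is no ∂_3, so H_2 = 0.

(K is a triangulation of the Klein bottle.)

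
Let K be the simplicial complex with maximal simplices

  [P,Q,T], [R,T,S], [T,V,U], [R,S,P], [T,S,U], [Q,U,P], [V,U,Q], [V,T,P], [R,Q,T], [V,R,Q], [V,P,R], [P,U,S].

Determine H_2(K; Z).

H_2 ≅ 0.

Fix the vertex order P < Q < R < S < T < U < V and write every simplex with vertices in increasing order. Then dim K = 2 and the simplices of K are:

  0-simplices (7): P, Q, R, S, T, U, V
  1-simplices (18): PQ, PR, PS, PT, PU, PV, QR, QT, QU, QV, RS, RT, RV, ST, SU, TU, TV, UV
  2-simplices (12): PQT, PQU, PRS, PRV, PSU, PTV, QRT, QRV, QUV, RST, STU, TUV

so the chain groups are C_0 ≅ Z^7, C_1 ≅ Z^18, C_2 ≅ Z^12.

∂_1: C_1 → C_0 is given by ∂[p,q] = [q] − [p]. For instance
  ∂SU = U − S.
The 7×18 boundary matrix has rank 6 and Smith normal form diag(1,1,1,1,1,1).

Boundary ∂_2: C_2 → C_1 sends each 2-simplex [p,q,r] to [q,r] − [p,r] + [p,q]. For instance
  ∂RST = ST − RT + RS,
  ∂STU = TU − SU + ST.
This gives a 18×12 integer matrix of rank 12; reducing to Smith normal form yields diagonal entries (1,1,1,1,1,1,1,1,1,1,1,2).

Reading off H_k = ker ∂_k / im ∂_{k+1}:

  H_2: rank ker ∂_2 − rank ∂_3 = (12 − 12) − 0 = 0, and there is no ∂_3, so H_2 ≅ 0.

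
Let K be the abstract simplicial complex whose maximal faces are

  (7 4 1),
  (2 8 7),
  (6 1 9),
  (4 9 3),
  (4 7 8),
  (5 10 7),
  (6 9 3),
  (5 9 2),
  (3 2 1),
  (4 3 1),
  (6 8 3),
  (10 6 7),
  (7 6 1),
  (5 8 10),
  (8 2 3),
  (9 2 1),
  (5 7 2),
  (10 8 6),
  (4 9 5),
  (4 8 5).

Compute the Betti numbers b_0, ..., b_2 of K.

b_0 = 1, b_1 = 1, b_2 = 0.

Take the total order 1 < 2 < 3 < 4 < 5 < 6 < 7 < 8 < 9 < 10 on the vertex set. Then K (dimension 2) consists of the simplices:

  0-simplices (10): [1], [2], [3], [4], [5], [6], [7], [8], [9], [10]
  1-simplices (30): (30 of them)
  2-simplices (20): (20 of them)

Hence C_0 ≅ Z^10, C_1 ≅ Z^30, C_2 ≅ Z^20.

∂_1: C_1 → C_0 maps an edge to its endpoints' difference, ∂[p,q] = q − p.
This gives a 10×30 integer matrix of rank 9; reducing to Smith normal form yields diagonal entries (1,1,1,1,1,1,1,1,1).

Boundary ∂_2: C_2 → C_1 acts by ∂[p,q,r] = [q,r] − [p,r] + [p,q]. For instance
  ∂[1,3,4] = [3,4] − [1,4] + [1,3],
  ∂[1,2,3] = [2,3] − [1,3] + [1,2].
The resulting 30×20 matrix has rank 20, and its Smith normal form has invariant factors (1,1,1,1,1,1,1,1,1,1,1,1,1,1,1,1,1,1,1,2).

Reading off H_k = ker ∂_k / im ∂_{k+1}:

  H_0: rank C_0 − rank ∂_1 = 10 − 9 = 1, and the invariant factors of ∂_1 are all 1, so H_0 = Z.
  H_1: rank ker ∂_1 − rank ∂_2 = (30 − 9) − 20 = 1, and ∂_2 has invariant factor 2 > 1, so H_1 = Z ⊕ Z_2.
  H_2: rank ker ∂_2 − rank ∂_3 = (20 − 20) − 0 = 0, and there is no ∂_3, so H_2 = 0.

Hence the Betti numbers are b_0 = 1, b_1 = 1, b_2 = 0.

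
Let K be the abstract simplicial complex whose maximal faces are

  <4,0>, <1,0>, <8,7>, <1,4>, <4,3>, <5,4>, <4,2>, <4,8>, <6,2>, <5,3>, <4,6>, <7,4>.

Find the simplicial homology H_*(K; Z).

Order the vertices as 0 < 1 < 2 < 3 < 4 < 5 < 6 < 7 < 8. Listing each simplex with vertices in this order, K has dimension 1 with simplices:

  0-simplices (9): [0], [1], [2], [3], [4], [5], [6], [7], [8]
  1-simplices (12): [0,1], [0,4], [1,4], [2,4], [2,6], [3,4], [3,5], [4,5], [4,6], [4,7], [4,8], [7,8]

giving chain groups C_0 ≅ Z^9, C_1 ≅ Z^12.

∂_1: C_1 → C_0 maps an edge to its endpoints' difference, ∂[p,q] = q − p.
As a 9×12 matrix over Z this has rank 8, with invariant factors (1,1,1,1,1,1,1,1).

From H_k ≅ ker(∂_k) / im(∂_{k+1}) we obtain:

  H_0: rank C_0 − rank ∂_1 = 9 − 8 = 1, and the invariant factors of ∂_1 are all 1, so H_0 = Z.
  H_1: rank ker ∂_1 − rank ∂_2 = (12 − 8) − 0 = 4, and there is no ∂_2, so H_1 = Z^4.

As a check, the Euler characteristic is 9 − 12 = -3, which agrees with 1 − 4 = -3.
(K is a triangulation of a wedge of 4 circles.)

H_0 = Z,  H_1 = Z^4.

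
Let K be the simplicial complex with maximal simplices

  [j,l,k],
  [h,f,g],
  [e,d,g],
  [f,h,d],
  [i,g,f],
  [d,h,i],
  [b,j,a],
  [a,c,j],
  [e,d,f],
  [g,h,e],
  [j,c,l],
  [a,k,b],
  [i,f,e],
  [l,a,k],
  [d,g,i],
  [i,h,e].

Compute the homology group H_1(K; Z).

We work with the vertex ordering a < b < c < d < e < f < g < h < i < j < k < l. The simplices of K, each written with vertices in increasing order, are:

  0-simplices (12): a, b, c, d, e, f, g, h, i, j, k, l
  1-simplices (27): ab, ac, aj, ak, al, bj, bk, cj, cl, de, df, dg, dh, di, ef, eg, eh, ei, fg, fh, fi, gh, gi, hi, jk, jl, kl
  2-simplices (16): abj, abk, acj, akl, cjl, def, deg, dfh, dgi, dhi, efi, egh, ehi, fgh, fgi, jkl

giving chain groups C_0 ≅ Z^12, C_1 ≅ Z^27, C_2 ≅ Z^16.

The boundary map ∂_1: C_1 → C_0 maps an edge to its endpoints' difference, ∂[p,q] = q − p.
The resulting 12×27 matrix has rank 10, and its Smith normal form has invariant factors (1,1,1,1,1,1,1,1,1,1).

Boundary ∂_2: C_2 → C_1 acts by ∂[p,q,r] = [q,r] − [p,r] + [p,q]. For instance
  ∂cjl = jl − cl + cj,
  ∂jkl = kl − jl + jk.
The 27×16 boundary matrix has rank 16 and Smith normal form diag(1,1,1,1,1,1,1,1,1,1,1,1,1,1,1,2).

From H_k ≅ ker(∂_k) / im(∂_{k+1}) we obtain:

  H_1: rank ker ∂_1 − rank ∂_2 = (27 − 10) − 16 = 1, and ∂_2 has invariant factor 2 > 1, so H_1 ≅ Z ⊕ Z/2Z.

H_1 = Z ⊕ Z/2Z.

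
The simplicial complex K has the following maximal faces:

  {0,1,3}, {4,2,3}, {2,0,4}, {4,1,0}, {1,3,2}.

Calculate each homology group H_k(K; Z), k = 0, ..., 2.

H_0 ≅ Z,  H_1 ≅ Z,  H_2 = 0.

K has 5 vertices, 10 edges, 5 triangles.
rank ∂_0 = 0, rank ∂_1 = 4 ⇒ b_0 = 5 − 0 − 4 = 1; all invariant factors of ∂_1 are 1 so no torsion. So H_0 = Z.
rank ∂_1 = 4, rank ∂_2 = 5 ⇒ b_1 = 10 − 4 − 5 = 1; all invariant factors of ∂_2 are 1 so no torsion. So H_1 = Z.
rank ∂_2 = 5, rank ∂_3 = 0 ⇒ b_2 = 5 − 5 − 0 = 0. So H_2 = 0.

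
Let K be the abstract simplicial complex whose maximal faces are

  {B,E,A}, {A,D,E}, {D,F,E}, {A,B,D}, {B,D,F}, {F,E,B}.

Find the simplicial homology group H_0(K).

K has 5 vertices, 9 edges, 6 triangles.
rank ∂_0 = 0, rank ∂_1 = 4 ⇒ b_0 = 5 − 0 − 4 = 1; all invariant factors of ∂_1 are 1 so no torsion. So H_0 = Z.

H_0 = Z.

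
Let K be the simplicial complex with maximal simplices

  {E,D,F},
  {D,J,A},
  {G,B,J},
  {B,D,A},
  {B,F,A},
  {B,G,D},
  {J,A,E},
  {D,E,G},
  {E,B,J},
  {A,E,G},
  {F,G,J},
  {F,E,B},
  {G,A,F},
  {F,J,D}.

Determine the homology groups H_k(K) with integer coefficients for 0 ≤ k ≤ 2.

Fix the vertex order A < B < D < E < F < G < J and write every simplex with vertices in increasing order. Then dim K = 2 and the simplices of K are:

  0-simplices (7): A, B, D, E, F, G, J
  1-simplices (21): AB, AD, AE, AF, AG, AJ, BD, BE, BF, BG, BJ, DE, DF, DG, DJ, EF, EG, EJ, FG, FJ, GJ
  2-simplices (14): ABD, ABF, ADJ, AEG, AEJ, AFG, BDG, BEF, BEJ, BGJ, DEF, DEG, DFJ, FGJ

Hence C_0 ≅ Z^7, C_1 ≅ Z^21, C_2 ≅ Z^14.

Boundary ∂_1: C_1 → C_0 sends each edge [p,q] (with p < q) to q − p.
The resulting 7×21 matrix has rank 6, and its Smith normal form has invariant factors (1,1,1,1,1,1).

∂_2: C_2 → C_1 acts by ∂[p,q,r] = [q,r] − [p,r] + [p,q]. For instance
  ∂BEF = EF − BF + BE,
  ∂DEG = EG − DG + DE.
As a 21×14 matrix over Z this has rank 13, with invariant factors (1,1,1,1,1,1,1,1,1,1,1,1,1).

Reading off H_k = ker ∂_k / im ∂_{k+1}:

  H_0: rank C_0 − rank ∂_1 = 7 − 6 = 1, and the invariant factors of ∂_1 are all 1, so H_0 ≅ Z.
  H_1: rank ker ∂_1 − rank ∂_2 = (21 − 6) − 13 = 2, and the invariant factors of ∂_2 are all 1, so H_1 ≅ Z^2.
  H_2: rank ker ∂_2 − rank ∂_3 = (14 − 13) − 0 = 1, and there is no ∂_3, so H_2 ≅ Z.

As a check, the Euler characteristic is 7 − 21 + 14 = 0, which agrees with 1 − 2 + 1 = 0.
(K is a triangulation of the torus T^2.)

H_0 = Z,  H_1 = Z^2,  H_2 = Z.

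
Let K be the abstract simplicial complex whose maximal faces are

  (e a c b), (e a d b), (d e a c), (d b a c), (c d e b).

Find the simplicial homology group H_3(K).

H_3 ≅ Z.

Order the vertices as a < b < c < d < e. Listing each simplex with vertices in this order, K has dimension 3 with simplices:

  0-simplices (5): a, b, c, d, e
  1-simplices (10): ab, ac, ad, ae, bc, bd, be, cd, ce, de
  2-simplices (10): abc, abd, abe, acd, ace, ade, bcd, bce, bde, cde
  3-simplices (5): abcd, abce, abde, acde, bcde

giving chain groups C_0 ≅ Z^5, C_1 ≅ Z^10, C_2 ≅ Z^10, C_3 ≅ Z^5.

The boundary map ∂_1: C_1 → C_0 is given by ∂[p,q] = [q] − [p]. For instance
  ∂ae = e − a.
This gives a 5×10 integer matrix of rank 4; reducing to Smith normal form yields diagonal entries (1,1,1,1).

The boundary map ∂_2: C_2 → C_1 acts by ∂[p,q,r] = [q,r] − [p,r] + [p,q]. For instance
  ∂ace = ce − ae + ac,
  ∂bde = de − be + bd.
As a 10×10 matrix over Z this has rank 6, with invariant factors (1,1,1,1,1,1).

∂_3: C_3 → C_2 sends each 3-simplex σ to the alternating sum Σ_i (−1)^i (σ with its i-th vertex removed). For instance
  ∂abde = bde − ade + abe − abd,
  ∂abcd = bcd − acd + abd − abc.
The 10×5 boundary matrix has rank 4 and Smith normal form diag(1,1,1,1).

Computing H_k = (kernel of ∂_k) / (image of ∂_{k+1}):

  H_3: rank ker ∂_3 − rank ∂_4 = (5 − 4) − 0 = 1, and there is no ∂_4, so H_3 = Z.

(K is a triangulation of the 3-sphere S^3.)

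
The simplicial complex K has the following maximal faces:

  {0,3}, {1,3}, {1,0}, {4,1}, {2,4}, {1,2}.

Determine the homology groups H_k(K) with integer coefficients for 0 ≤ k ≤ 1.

K has 5 vertices, 6 edges.
rank ∂_0 = 0, rank ∂_1 = 4 ⇒ b_0 = 5 − 0 − 4 = 1; all invariant factors of ∂_1 are 1 so no torsion. So H_0 ≅ Z.
rank ∂_1 = 4, rank ∂_2 = 0 ⇒ b_1 = 6 − 4 − 0 = 2. So H_1 ≅ Z^2.

H_0 = Z,  H_1 = Z^2.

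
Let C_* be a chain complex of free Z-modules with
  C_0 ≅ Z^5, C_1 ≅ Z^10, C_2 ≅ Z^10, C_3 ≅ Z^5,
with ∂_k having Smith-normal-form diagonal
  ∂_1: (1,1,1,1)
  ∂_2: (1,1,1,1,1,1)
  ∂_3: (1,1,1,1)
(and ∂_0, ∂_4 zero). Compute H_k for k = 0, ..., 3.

H_0: b_0 = 5 − 0 − 4 = 1; torsion from ∂_1 factors > 1: none. So H_0 ≅ Z.
H_1: b_1 = 10 − 4 − 6 = 0; torsion from ∂_2 factors > 1: none. So H_1 ≅ 0.
H_2: b_2 = 10 − 6 − 4 = 0; torsion from ∂_3 factors > 1: none. So H_2 ≅ 0.
H_3: b_3 = 5 − 4 − 0 = 1; torsion from ∂_4 factors > 1: none. So H_3 ≅ Z.

H_0 ≅ Z,  H_1 = 0,  H_2 = 0,  H_3 ≅ Z.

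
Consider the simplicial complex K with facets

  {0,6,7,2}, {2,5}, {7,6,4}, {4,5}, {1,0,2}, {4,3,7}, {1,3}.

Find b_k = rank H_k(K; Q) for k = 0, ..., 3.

Order the vertices as 0 < 1 < 2 < 3 < 4 < 5 < 6 < 7. Listing each simplex with vertices in this order, K has dimension 3 with simplices:

  0-simplices (8): [0], [1], [2], [3], [4], [5], [6], [7]
  1-simplices (15): [0,1], [0,2], [0,6], [0,7], [1,2], [1,3], [2,5], [2,6], [2,7], [3,4], [3,7], [4,5], [4,6], [4,7], [6,7]
  2-simplices (7): [0,1,2], [0,2,6], [0,2,7], [0,6,7], [2,6,7], [3,4,7], [4,6,7]
  3-simplices (1): [0,2,6,7]

giving chain groups C_0 ≅ Z^8, C_1 ≅ Z^15, C_2 ≅ Z^7, C_3 ≅ Z^1.

∂_1: C_1 → C_0 is given by ∂[p,q] = [q] − [p].
This gives a 8×15 integer matrix of rank 7; reducing to Smith normal form yields diagonal entries (1,1,1,1,1,1,1).

Boundary ∂_2: C_2 → C_1 maps a triangle to the signed sum of its edges. For instance
  ∂[0,2,7] = [2,7] − [0,7] + [0,2],
  ∂[0,6,7] = [6,7] − [0,7] + [0,6].
This gives a 15×7 integer matrix of rank 6; reducing to Smith normal form yields diagonal entries (1,1,1,1,1,1).

∂_3: C_3 → C_2 sends each 3-simplex σ to the alternating sum Σ_i (−1)^i (σ with its i-th vertex removed). For instance
  ∂[0,2,6,7] = [2,6,7] − [0,6,7] + [0,2,7] − [0,2,6].
The 7×1 boundary matrix has rank 1 and Smith normal form diag(1).

From H_k ≅ ker(∂_k) / im(∂_{k+1}) we obtain:

  H_0: rank C_0 − rank ∂_1 = 8 − 7 = 1, and the invariant factors of ∂_1 are all 1, so H_0 = Z.
  H_1: rank ker ∂_1 − rank ∂_2 = (15 − 7) − 6 = 2, and the invariant factors of ∂_2 are all 1, so H_1 = Z^2.
  H_2: rank ker ∂_2 − rank ∂_3 = (7 − 6) − 1 = 0, and the invariant factors of ∂_3 are all 1, so H_2 = 0.
  H_3: rank ker ∂_3 − rank ∂_4 = (1 − 1) − 0 = 0, and there is no ∂_4, so H_3 = 0.

As a check, the Euler characteristic is 8 − 15 + 7 − 1 = -1, which agrees with 1 − 2 + 0 − 0 = -1.

Hence the Betti numbers are b_0 = 1, b_1 = 2, b_2 = 0, b_3 = 0.

b_0 = 1, b_1 = 2, b_2 = 0, b_3 = 0.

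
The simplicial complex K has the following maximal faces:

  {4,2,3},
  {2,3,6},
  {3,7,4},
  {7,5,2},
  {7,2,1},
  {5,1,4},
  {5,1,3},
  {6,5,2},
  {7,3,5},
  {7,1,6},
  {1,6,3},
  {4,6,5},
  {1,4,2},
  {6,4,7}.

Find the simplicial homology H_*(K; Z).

H_0 = Z,  H_1 = Z^2,  H_2 = Z.

Order the vertices as 1 < 2 < 3 < 4 < 5 < 6 < 7. Listing each simplex with vertices in this order, K has dimension 2 with simplices:

  0-simplices (7): [1], [2], [3], [4], [5], [6], [7]
  1-simplices (21): [1,2], [1,3], [1,4], [1,5], [1,6], [1,7], [2,3], [2,4], [2,5], [2,6], [2,7], [3,4], [3,5], [3,6], [3,7], [4,5], [4,6], [4,7], [5,6], [5,7], [6,7]
  2-simplices (14): [1,2,4], [1,2,7], [1,3,5], [1,3,6], [1,4,5], [1,6,7], [2,3,4], [2,3,6], [2,5,6], [2,5,7], [3,4,7], [3,5,7], [4,5,6], [4,6,7]

giving chain groups C_0 ≅ Z^7, C_1 ≅ Z^21, C_2 ≅ Z^14.

The boundary map ∂_1: C_1 → C_0 is given by ∂[p,q] = [q] − [p].
The 7×21 boundary matrix has rank 6 and Smith normal form diag(1,1,1,1,1,1).

Boundary ∂_2: C_2 → C_1 sends each 2-simplex [p,q,r] to [q,r] − [p,r] + [p,q]. For instance
  ∂[2,5,7] = [5,7] − [2,7] + [2,5],
  ∂[2,3,6] = [3,6] − [2,6] + [2,3].
As a 21×14 matrix over Z this has rank 13, with invariant factors (1,1,1,1,1,1,1,1,1,1,1,1,1).

Computing H_k = (kernel of ∂_k) / (image of ∂_{k+1}):

  H_0: rank C_0 − rank ∂_1 = 7 − 6 = 1, and the invariant factors of ∂_1 are all 1, so H_0 = Z.
  H_1: rank ker ∂_1 − rank ∂_2 = (21 − 6) − 13 = 2, and the invariant factors of ∂_2 are all 1, so H_1 = Z^2.
  H_2: rank ker ∂_2 − rank ∂_3 = (14 − 13) − 0 = 1, and there is no ∂_3, so H_2 = Z.

As a check, the Euler characteristic is 7 − 21 + 14 = 0, which agrees with 1 − 2 + 1 = 0.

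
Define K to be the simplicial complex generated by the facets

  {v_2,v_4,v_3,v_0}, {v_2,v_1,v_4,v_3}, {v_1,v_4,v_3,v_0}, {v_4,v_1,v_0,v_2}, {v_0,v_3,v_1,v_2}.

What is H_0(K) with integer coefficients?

H_0 = Z.

Fix the vertex order v_0 < v_1 < v_2 < v_3 < v_4 and write every simplex with vertices in increasing order. Then dim K = 3 and the simplices of K are:

  0-simplices (5): [v_0], [v_1], [v_2], [v_3], [v_4]
  1-simplices (10): [v_0,v_1], [v_0,v_2], [v_0,v_3], [v_0,v_4], [v_1,v_2], [v_1,v_3], [v_1,v_4], [v_2,v_3], [v_2,v_4], [v_3,v_4]
  2-simplices (10): [v_0,v_1,v_2], [v_0,v_1,v_3], [v_0,v_1,v_4], [v_0,v_2,v_3], [v_0,v_2,v_4], [v_0,v_3,v_4], [v_1,v_2,v_3], [v_1,v_2,v_4], [v_1,v_3,v_4], [v_2,v_3,v_4]
  3-simplices (5): [v_0,v_1,v_2,v_3], [v_0,v_1,v_2,v_4], [v_0,v_1,v_3,v_4], [v_0,v_2,v_3,v_4], [v_1,v_2,v_3,v_4]

giving chain groups C_0 ≅ Z^5, C_1 ≅ Z^10, C_2 ≅ Z^10, C_3 ≅ Z^5.

∂_1: C_1 → C_0 sends each edge [p,q] (with p < q) to q − p.
This gives a 5×10 integer matrix of rank 4; reducing to Smith normal form yields diagonal entries (1,1,1,1).

∂_2: C_2 → C_1 maps a triangle to the signed sum of its edges. For instance
  ∂[v_1,v_2,v_4] = [v_2,v_4] − [v_1,v_4] + [v_1,v_2],
  ∂[v_0,v_1,v_3] = [v_1,v_3] − [v_0,v_3] + [v_0,v_1].
As a 10×10 matrix over Z this has rank 6, with invariant factors (1,1,1,1,1,1).

The boundary map ∂_3: C_3 → C_2 sends each 3-simplex σ to the alternating sum Σ_i (−1)^i (σ with its i-th vertex removed). For instance
  ∂[v_0,v_2,v_3,v_4] = [v_2,v_3,v_4] − [v_0,v_3,v_4] + [v_0,v_2,v_4] − [v_0,v_2,v_3],
  ∂[v_0,v_1,v_3,v_4] = [v_1,v_3,v_4] − [v_0,v_3,v_4] + [v_0,v_1,v_4] − [v_0,v_1,v_3].
As a 10×5 matrix over Z this has rank 4, with invariant factors (1,1,1,1).

Reading off H_k = ker ∂_k / im ∂_{k+1}:

  H_0: rank C_0 − rank ∂_1 = 5 − 4 = 1, and the invariant factors of ∂_1 are all 1, so H_0 = Z.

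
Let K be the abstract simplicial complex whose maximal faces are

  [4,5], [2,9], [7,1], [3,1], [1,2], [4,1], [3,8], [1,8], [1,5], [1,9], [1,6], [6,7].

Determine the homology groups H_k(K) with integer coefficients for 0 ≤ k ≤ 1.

Take the total order 1 < 2 < 3 < 4 < 5 < 6 < 7 < 8 < 9 on the vertex set. Then K (dimension 1) consists of the simplices:

  0-simplices (9): [1], [2], [3], [4], [5], [6], [7], [8], [9]
  1-simplices (12): [1,2], [1,3], [1,4], [1,5], [1,6], [1,7], [1,8], [1,9], [2,9], [3,8], [4,5], [6,7]

Hence C_0 ≅ Z^9, C_1 ≅ Z^12.

∂_1: C_1 → C_0 is given by ∂[p,q] = [q] − [p].
This gives a 9×12 integer matrix of rank 8; reducing to Smith normal form yields diagonal entries (1,1,1,1,1,1,1,1).

From H_k ≅ ker(∂_k) / im(∂_{k+1}) we obtain:

  H_0: rank C_0 − rank ∂_1 = 9 − 8 = 1, and the invariant factors of ∂_1 are all 1, so H_0 = Z.
  H_1: rank ker ∂_1 − rank ∂_2 = (12 − 8) − 0 = 4, and there is no ∂_2, so H_1 = Z^4.

(K is a triangulation of a wedge of 4 circles.)

H_0 ≅ Z,  H_1 ≅ Z^4.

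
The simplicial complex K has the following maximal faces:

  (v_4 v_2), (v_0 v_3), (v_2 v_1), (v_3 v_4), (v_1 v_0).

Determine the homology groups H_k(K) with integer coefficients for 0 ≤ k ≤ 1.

We work with the vertex ordering v_0 < v_1 < v_2 < v_3 < v_4. The simplices of K, each written with vertices in increasing order, are:

  0-simplices (5): [v_0], [v_1], [v_2], [v_3], [v_4]
  1-simplices (5): [v_0,v_1], [v_0,v_3], [v_1,v_2], [v_2,v_4], [v_3,v_4]

Hence C_0 ≅ Z^5, C_1 ≅ Z^5.

The boundary map ∂_1: C_1 → C_0 maps an edge to its endpoints' difference, ∂[p,q] = q − p.
This gives a 5×5 integer matrix of rank 4; reducing to Smith normal form yields diagonal entries (1,1,1,1).

From H_k ≅ ker(∂_k) / im(∂_{k+1}) we obtain:

  H_0: rank C_0 − rank ∂_1 = 5 − 4 = 1, and the invariant factors of ∂_1 are all 1, so H_0 ≅ Z.
  H_1: rank ker ∂_1 − rank ∂_2 = (5 − 4) − 0 = 1, and there is no ∂_2, so H_1 ≅ Z.

H_0 = Z,  H_1 = Z.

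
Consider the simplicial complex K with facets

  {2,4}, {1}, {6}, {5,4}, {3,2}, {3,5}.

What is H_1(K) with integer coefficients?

Take the total order 1 < 2 < 3 < 4 < 5 < 6 on the vertex set. Then K (dimension 1) consists of the simplices:

  0-simplices (6): [1], [2], [3], [4], [5], [6]
  1-simplices (4): [2,3], [2,4], [3,5], [4,5]

so the chain groups are C_0 ≅ Z^6, C_1 ≅ Z^4.

∂_1: C_1 → C_0 maps an edge to its endpoints' difference, ∂[p,q] = q − p. For instance
  ∂[2,3] = [3] − [2].
As a 6×4 matrix over Z this has rank 3, with invariant factors (1,1,1).

Reading off H_k = ker ∂_k / im ∂_{k+1}:

  H_1: rank ker ∂_1 − rank ∂_2 = (4 − 3) − 0 = 1, and there is no ∂_2, so H_1 = Z.

H_1 ≅ Z.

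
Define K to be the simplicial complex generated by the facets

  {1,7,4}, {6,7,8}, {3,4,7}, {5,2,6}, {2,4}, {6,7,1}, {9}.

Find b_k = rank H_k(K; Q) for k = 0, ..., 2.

Take the total order 1 < 2 < 3 < 4 < 5 < 6 < 7 < 8 < 9 on the vertex set. Then K (dimension 2) consists of the simplices:

  0-simplices (9): [1], [2], [3], [4], [5], [6], [7], [8], [9]
  1-simplices (13): [1,4], [1,6], [1,7], [2,4], [2,5], [2,6], [3,4], [3,7], [4,7], [5,6], [6,7], [6,8], [7,8]
  2-simplices (5): [1,4,7], [1,6,7], [2,5,6], [3,4,7], [6,7,8]

giving chain groups C_0 ≅ Z^9, C_1 ≅ Z^13, C_2 ≅ Z^5.

Boundary ∂_1: C_1 → C_0 is given by ∂[p,q] = [q] − [p]. For instance
  ∂[3,7] = [7] − [3].
The 9×13 boundary matrix has rank 7 and Smith normal form diag(1,1,1,1,1,1,1).

∂_2: C_2 → C_1 acts by ∂[p,q,r] = [q,r] − [p,r] + [p,q]. For instance
  ∂[1,6,7] = [6,7] − [1,7] + [1,6],
  ∂[2,5,6] = [5,6] − [2,6] + [2,5].
The resulting 13×5 matrix has rank 5, and its Smith normal form has invariant factors (1,1,1,1,1).

From H_k ≅ ker(∂_k) / im(∂_{k+1}) we obtain:

  H_0: rank C_0 − rank ∂_1 = 9 − 7 = 2, and the invariant factors of ∂_1 are all 1, so H_0 = Z^2.
  H_1: rank ker ∂_1 − rank ∂_2 = (13 − 7) − 5 = 1, and the invariant factors of ∂_2 are all 1, so H_1 = Z.
  H_2: rank ker ∂_2 − rank ∂_3 = (5 − 5) − 0 = 0, and there is no ∂_3, so H_2 = 0.

Hence the Betti numbers are b_0 = 2, b_1 = 1, b_2 = 0.

b_0 = 2, b_1 = 1, b_2 = 0.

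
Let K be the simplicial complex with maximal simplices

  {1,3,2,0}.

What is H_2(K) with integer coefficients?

Fix the vertex order 0 < 1 < 2 < 3 and write every simplex with vertices in increasing order. Then dim K = 3 and the simplices of K are:

  0-simplices (4): [0], [1], [2], [3]
  1-simplices (6): [0,1], [0,2], [0,3], [1,2], [1,3], [2,3]
  2-simplices (4): [0,1,2], [0,1,3], [0,2,3], [1,2,3]
  3-simplices (1): [0,1,2,3]

giving chain groups C_0 ≅ Z^4, C_1 ≅ Z^6, C_2 ≅ Z^4, C_3 ≅ Z^1.

Boundary ∂_1: C_1 → C_0 sends each edge [p,q] (with p < q) to q − p.
This gives a 4×6 integer matrix of rank 3; reducing to Smith normal form yields diagonal entries (1,1,1).

∂_2: C_2 → C_1 sends each 2-simplex [p,q,r] to [q,r] − [p,r] + [p,q]. For instance
  ∂[1,2,3] = [2,3] − [1,3] + [1,2],
  ∂[0,1,2] = [1,2] − [0,2] + [0,1].
This gives a 6×4 integer matrix of rank 3; reducing to Smith normal form yields diagonal entries (1,1,1).

Boundary ∂_3: C_3 → C_2 sends each 3-simplex σ to the alternating sum Σ_i (−1)^i (σ with its i-th vertex removed). For instance
  ∂[0,1,2,3] = [1,2,3] − [0,2,3] + [0,1,3] − [0,1,2].
This gives a 4×1 integer matrix of rank 1; reducing to Smith normal form yields diagonal entries (1).

Computing H_k = (kernel of ∂_k) / (image of ∂_{k+1}):

  H_2: rank ker ∂_2 − rank ∂_3 = (4 − 3) − 1 = 0, and the invariant factors of ∂_3 are all 1, so H_2 ≅ 0.

H_2 ≅ 0.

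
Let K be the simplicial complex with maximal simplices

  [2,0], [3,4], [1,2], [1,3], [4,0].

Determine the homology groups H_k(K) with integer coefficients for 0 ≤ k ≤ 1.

H_0 = Z,  H_1 = Z.

K has 5 vertices, 5 edges.
rank ∂_0 = 0, rank ∂_1 = 4 ⇒ b_0 = 5 − 0 − 4 = 1; all invariant factors of ∂_1 are 1 so no torsion. So H_0 = Z.
rank ∂_1 = 4, rank ∂_2 = 0 ⇒ b_1 = 5 − 4 − 0 = 1. So H_1 = Z.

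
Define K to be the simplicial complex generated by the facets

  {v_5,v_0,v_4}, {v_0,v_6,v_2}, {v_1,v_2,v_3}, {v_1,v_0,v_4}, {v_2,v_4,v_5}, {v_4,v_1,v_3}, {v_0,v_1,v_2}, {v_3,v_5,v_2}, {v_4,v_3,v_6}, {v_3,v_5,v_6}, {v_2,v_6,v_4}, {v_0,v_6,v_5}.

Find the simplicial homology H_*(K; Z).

H_0 ≅ Z,  H_1 ≅ Z/2,  H_2 = 0.

Take the total order v_0 < v_1 < v_2 < v_3 < v_4 < v_5 < v_6 on the vertex set. Then K (dimension 2) consists of the simplices:

  0-simplices (7): [v_0], [v_1], [v_2], [v_3], [v_4], [v_5], [v_6]
  1-simplices (18): (18 of them)
  2-simplices (12): (12 of them)

giving chain groups C_0 ≅ Z^7, C_1 ≅ Z^18, C_2 ≅ Z^12.

Boundary ∂_1: C_1 → C_0 maps an edge to its endpoints' difference, ∂[p,q] = q − p.
The 7×18 boundary matrix has rank 6 and Smith normal form diag(1,1,1,1,1,1).

Boundary ∂_2: C_2 → C_1 acts by ∂[p,q,r] = [q,r] − [p,r] + [p,q]. For instance
  ∂[v_1,v_2,v_3] = [v_2,v_3] − [v_1,v_3] + [v_1,v_2],
  ∂[v_0,v_4,v_5] = [v_4,v_5] − [v_0,v_5] + [v_0,v_4].
This gives a 18×12 integer matrix of rank 12; reducing to Smith normal form yields diagonal entries (1,1,1,1,1,1,1,1,1,1,1,2).

Reading off H_k = ker ∂_k / im ∂_{k+1}:

  H_0: rank C_0 − rank ∂_1 = 7 − 6 = 1, and the invariant factors of ∂_1 are all 1, so H_0 = Z.
  H_1: rank ker ∂_1 − rank ∂_2 = (18 − 6) − 12 = 0, and ∂_2 has invariant factor 2 > 1, so H_1 = Z/2.
  H_2: rank ker ∂_2 − rank ∂_3 = (12 − 12) − 0 = 0, and there is no ∂_3, so H_2 = 0.

As a check, the Euler characteristic is 7 − 18 + 12 = 1, which agrees with 1 − 0 + 0 = 1.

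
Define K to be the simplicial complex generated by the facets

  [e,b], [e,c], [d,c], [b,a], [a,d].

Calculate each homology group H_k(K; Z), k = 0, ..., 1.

H_0 = Z,  H_1 = Z.

Fix the vertex order a < b < c < d < e and write every simplex with vertices in increasing order. Then dim K = 1 and the simplices of K are:

  0-simplices (5): a, b, c, d, e
  1-simplices (5): ab, ad, be, cd, ce

Hence C_0 ≅ Z^5, C_1 ≅ Z^5.

∂_1: C_1 → C_0 maps an edge to its endpoints' difference, ∂[p,q] = q − p. For instance
  ∂ab = b − a.
The 5×5 boundary matrix has rank 4 and Smith normal form diag(1,1,1,1).

From H_k ≅ ker(∂_k) / im(∂_{k+1}) we obtain:

  H_0: rank C_0 − rank ∂_1 = 5 − 4 = 1, and the invariant factors of ∂_1 are all 1, so H_0 ≅ Z.
  H_1: rank ker ∂_1 − rank ∂_2 = (5 − 4) − 0 = 1, and there is no ∂_2, so H_1 ≅ Z.

As a check, the Euler characteristic is 5 − 5 = 0, which agrees with 1 − 1 = 0.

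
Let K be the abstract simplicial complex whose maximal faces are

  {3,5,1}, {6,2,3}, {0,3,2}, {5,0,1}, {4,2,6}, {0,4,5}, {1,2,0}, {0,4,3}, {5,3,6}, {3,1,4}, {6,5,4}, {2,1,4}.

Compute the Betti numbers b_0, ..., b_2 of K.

b_0 = 1, b_1 = 0, b_2 = 0.

Fix the vertex order 0 < 1 < 2 < 3 < 4 < 5 < 6 and write every simplex with vertices in increasing order. Then dim K = 2 and the simplices of K are:

  0-simplices (7): [0], [1], [2], [3], [4], [5], [6]
  1-simplices (18): [0,1], [0,2], [0,3], [0,4], [0,5], [1,2], [1,3], [1,4], [1,5], [2,3], [2,4], [2,6], [3,4], [3,5], [3,6], [4,5], [4,6], [5,6]
  2-simplices (12): [0,1,2], [0,1,5], [0,2,3], [0,3,4], [0,4,5], [1,2,4], [1,3,4], [1,3,5], [2,3,6], [2,4,6], [3,5,6], [4,5,6]

so the chain groups are C_0 ≅ Z^7, C_1 ≅ Z^18, C_2 ≅ Z^12.

Boundary ∂_1: C_1 → C_0 is given by ∂[p,q] = [q] − [p].
The 7×18 boundary matrix has rank 6 and Smith normal form diag(1,1,1,1,1,1).

The boundary map ∂_2: C_2 → C_1 maps a triangle to the signed sum of its edges. For instance
  ∂[2,4,6] = [4,6] − [2,6] + [2,4],
  ∂[0,1,5] = [1,5] − [0,5] + [0,1].
As a 18×12 matrix over Z this has rank 12, with invariant factors (1,1,1,1,1,1,1,1,1,1,1,2).

Now H_k = ker ∂_k / im ∂_{k+1}, so:

  H_0: rank C_0 − rank ∂_1 = 7 − 6 = 1, and the invariant factors of ∂_1 are all 1, so H_0 ≅ Z.
  H_1: rank ker ∂_1 − rank ∂_2 = (18 − 6) − 12 = 0, and ∂_2 has invariant factor 2 > 1, so H_1 ≅ Z_2.
  H_2: rank ker ∂_2 − rank ∂_3 = (12 − 12) − 0 = 0, and there is no ∂_3, so H_2 ≅ 0.

As a check, the Euler characteristic is 7 − 18 + 12 = 1, which agrees with 1 − 0 + 0 = 1.
(K is a triangulation of the real projective plane RP^2.)

Hence the Betti numbers are b_0 = 1, b_1 = 0, b_2 = 0.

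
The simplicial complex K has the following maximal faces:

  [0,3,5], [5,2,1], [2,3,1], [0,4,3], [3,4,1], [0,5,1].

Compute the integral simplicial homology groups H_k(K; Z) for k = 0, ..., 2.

K has 6 vertices, 12 edges, 6 triangles.
rank ∂_0 = 0, rank ∂_1 = 5 ⇒ b_0 = 6 − 0 − 5 = 1; all invariant factors of ∂_1 are 1 so no torsion. So H_0 ≅ Z.
rank ∂_1 = 5, rank ∂_2 = 6 ⇒ b_1 = 12 − 5 − 6 = 1; all invariant factors of ∂_2 are 1 so no torsion. So H_1 ≅ Z.
rank ∂_2 = 6, rank ∂_3 = 0 ⇒ b_2 = 6 − 6 − 0 = 0. So H_2 ≅ 0.

H_0 = Z,  H_1 = Z,  H_2 = 0.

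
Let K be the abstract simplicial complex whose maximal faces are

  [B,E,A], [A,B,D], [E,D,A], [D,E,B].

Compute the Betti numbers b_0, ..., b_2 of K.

b_0 = 1, b_1 = 0, b_2 = 1.

Take the total order A < B < D < E on the vertex set. Then K (dimension 2) consists of the simplices:

  0-simplices (4): A, B, D, E
  1-simplices (6): AB, AD, AE, BD, BE, DE
  2-simplices (4): ABD, ABE, ADE, BDE

giving chain groups C_0 ≅ Z^4, C_1 ≅ Z^6, C_2 ≅ Z^4.

The boundary map ∂_1: C_1 → C_0 maps an edge to its endpoints' difference, ∂[p,q] = q − p.
As a 4×6 matrix over Z this has rank 3, with invariant factors (1,1,1).

Boundary ∂_2: C_2 → C_1 maps a triangle to the signed sum of its edges. For instance
  ∂ADE = DE − AE + AD,
  ∂ABD = BD − AD + AB.
As a 6×4 matrix over Z this has rank 3, with invariant factors (1,1,1).

From H_k ≅ ker(∂_k) / im(∂_{k+1}) we obtain:

  H_0: rank C_0 − rank ∂_1 = 4 − 3 = 1, and the invariant factors of ∂_1 are all 1, so H_0 ≅ Z.
  H_1: rank ker ∂_1 − rank ∂_2 = (6 − 3) − 3 = 0, and the invariant factors of ∂_2 are all 1, so H_1 ≅ 0.
  H_2: rank ker ∂_2 − rank ∂_3 = (4 − 3) − 0 = 1, and there is no ∂_3, so H_2 ≅ Z.

Hence the Betti numbers are b_0 = 1, b_1 = 0, b_2 = 1.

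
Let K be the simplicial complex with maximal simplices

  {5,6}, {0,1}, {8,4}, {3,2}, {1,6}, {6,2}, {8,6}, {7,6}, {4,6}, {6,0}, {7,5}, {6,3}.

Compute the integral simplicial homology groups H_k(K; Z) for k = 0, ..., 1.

K has 9 vertices, 12 edges.
rank ∂_0 = 0, rank ∂_1 = 8 ⇒ b_0 = 9 − 0 − 8 = 1; all invariant factors of ∂_1 are 1 so no torsion. So H_0 = Z.
rank ∂_1 = 8, rank ∂_2 = 0 ⇒ b_1 = 12 − 8 − 0 = 4. So H_1 = Z^4.

H_0 = Z,  H_1 = Z^4.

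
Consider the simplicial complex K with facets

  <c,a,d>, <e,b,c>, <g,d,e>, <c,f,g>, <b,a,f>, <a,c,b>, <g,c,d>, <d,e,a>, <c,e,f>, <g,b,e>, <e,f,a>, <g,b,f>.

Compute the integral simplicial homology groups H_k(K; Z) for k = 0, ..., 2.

Fix the vertex order a < b < c < d < e < f < g and write every simplex with vertices in increasing order. Then dim K = 2 and the simplices of K are:

  0-simplices (7): a, b, c, d, e, f, g
  1-simplices (18): ab, ac, ad, ae, af, bc, be, bf, bg, cd, ce, cf, cg, de, dg, ef, eg, fg
  2-simplices (12): abc, abf, acd, ade, aef, bce, beg, bfg, cdg, cef, cfg, deg

giving chain groups C_0 ≅ Z^7, C_1 ≅ Z^18, C_2 ≅ Z^12.

The boundary map ∂_1: C_1 → C_0 sends each edge [p,q] (with p < q) to q − p. For instance
  ∂cd = d − c.
The resulting 7×18 matrix has rank 6, and its Smith normal form has invariant factors (1,1,1,1,1,1).

Boundary ∂_2: C_2 → C_1 maps a triangle to the signed sum of its edges. For instance
  ∂abc = bc − ac + ab,
  ∂ade = de − ae + ad.
As a 18×12 matrix over Z this has rank 12, with invariant factors (1,1,1,1,1,1,1,1,1,1,1,2).

Computing H_k = (kernel of ∂_k) / (image of ∂_{k+1}):

  H_0: rank C_0 − rank ∂_1 = 7 − 6 = 1, and the invariant factors of ∂_1 are all 1, so H_0 = Z.
  H_1: rank ker ∂_1 − rank ∂_2 = (18 − 6) − 12 = 0, and ∂_2 has invariant factor 2 > 1, so H_1 = Z/2Z.
  H_2: rank ker ∂_2 − rank ∂_3 = (12 − 12) − 0 = 0, and there is no ∂_3, so H_2 = 0.

H_0 = Z,  H_1 = Z/2Z,  H_2 = 0.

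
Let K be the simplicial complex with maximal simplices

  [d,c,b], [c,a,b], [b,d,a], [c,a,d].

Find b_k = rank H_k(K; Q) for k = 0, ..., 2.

b_0 = 1, b_1 = 0, b_2 = 1.

We work with the vertex ordering a < b < c < d. The simplices of K, each written with vertices in increasing order, are:

  0-simplices (4): a, b, c, d
  1-simplices (6): ab, ac, ad, bc, bd, cd
  2-simplices (4): abc, abd, acd, bcd

giving chain groups C_0 ≅ Z^4, C_1 ≅ Z^6, C_2 ≅ Z^4.

Boundary ∂_1: C_1 → C_0 is given by ∂[p,q] = [q] − [p]. For instance
  ∂ad = d − a.
The resulting 4×6 matrix has rank 3, and its Smith normal form has invariant factors (1,1,1).

The boundary map ∂_2: C_2 → C_1 sends each 2-simplex [p,q,r] to [q,r] − [p,r] + [p,q]. For instance
  ∂bcd = cd − bd + bc,
  ∂acd = cd − ad + ac.
The 6×4 boundary matrix has rank 3 and Smith normal form diag(1,1,1).

Now H_k = ker ∂_k / im ∂_{k+1}, so:

  H_0: rank C_0 − rank ∂_1 = 4 − 3 = 1, and the invariant factors of ∂_1 are all 1, so H_0 = Z.
  H_1: rank ker ∂_1 − rank ∂_2 = (6 − 3) − 3 = 0, and the invariant factors of ∂_2 are all 1, so H_1 = 0.
  H_2: rank ker ∂_2 − rank ∂_3 = (4 − 3) − 0 = 1, and there is no ∂_3, so H_2 = Z.

As a check, the Euler characteristic is 4 − 6 + 4 = 2, which agrees with 1 − 0 + 1 = 2.

Hence the Betti numbers are b_0 = 1, b_1 = 0, b_2 = 1.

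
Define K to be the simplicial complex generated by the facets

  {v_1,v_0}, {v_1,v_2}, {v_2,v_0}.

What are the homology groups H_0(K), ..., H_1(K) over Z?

H_0 = Z,  H_1 = Z.

Order the vertices as v_0 < v_1 < v_2. Listing each simplex with vertices in this order, K has dimension 1 with simplices:

  0-simplices (3): [v_0], [v_1], [v_2]
  1-simplices (3): [v_0,v_1], [v_0,v_2], [v_1,v_2]

Hence C_0 ≅ Z^3, C_1 ≅ Z^3.

The boundary map ∂_1: C_1 → C_0 sends each edge [p,q] (with p < q) to q − p.
As a 3×3 matrix over Z this has rank 2, with invariant factors (1,1).

Reading off H_k = ker ∂_k / im ∂_{k+1}:

  H_0: rank C_0 − rank ∂_1 = 3 − 2 = 1, and the invariant factors of ∂_1 are all 1, so H_0 ≅ Z.
  H_1: rank ker ∂_1 − rank ∂_2 = (3 − 2) − 0 = 1, and there is no ∂_2, so H_1 ≅ Z.

As a check, the Euler characteristic is 3 − 3 = 0, which agrees with 1 − 1 = 0.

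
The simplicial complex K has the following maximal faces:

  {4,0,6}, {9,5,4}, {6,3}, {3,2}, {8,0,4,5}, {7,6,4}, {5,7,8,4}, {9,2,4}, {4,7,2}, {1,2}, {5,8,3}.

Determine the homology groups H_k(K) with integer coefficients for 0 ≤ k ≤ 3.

H_0 = Z,  H_1 = Z^2,  H_2 = 0,  H_3 = 0.

Order the vertices as 0 < 1 < 2 < 3 < 4 < 5 < 6 < 7 < 8 < 9. Listing each simplex with vertices in this order, K has dimension 3 with simplices:

  0-simplices (10): [0], [1], [2], [3], [4], [5], [6], [7], [8], [9]
  1-simplices (22): [0,4], [0,5], [0,6], [0,8], [1,2], [2,3], [2,4], [2,7], [2,9], [3,5], [3,6], [3,8], [4,5], [4,6], [4,7], [4,8], [4,9], [5,7], [5,8], [5,9], [6,7], [7,8]
  2-simplices (13): [0,4,5], [0,4,6], [0,4,8], [0,5,8], [2,4,7], [2,4,9], [3,5,8], [4,5,7], [4,5,8], [4,5,9], [4,6,7], [4,7,8], [5,7,8]
  3-simplices (2): [0,4,5,8], [4,5,7,8]

Hence C_0 ≅ Z^10, C_1 ≅ Z^22, C_2 ≅ Z^13, C_3 ≅ Z^2.

Boundary ∂_1: C_1 → C_0 is given by ∂[p,q] = [q] − [p]. For instance
  ∂[5,7] = [7] − [5].
The resulting 10×22 matrix has rank 9, and its Smith normal form has invariant factors (1,1,1,1,1,1,1,1,1).

Boundary ∂_2: C_2 → C_1 sends each 2-simplex [p,q,r] to [q,r] − [p,r] + [p,q]. For instance
  ∂[2,4,7] = [4,7] − [2,7] + [2,4],
  ∂[3,5,8] = [5,8] − [3,8] + [3,5].
The 22×13 boundary matrix has rank 11 and Smith normal form diag(1,1,1,1,1,1,1,1,1,1,1).

Boundary ∂_3: C_3 → C_2 sends each 3-simplex σ to the alternating sum Σ_i (−1)^i (σ with its i-th vertex removed). For instance
  ∂[4,5,7,8] = [5,7,8] − [4,7,8] + [4,5,8] − [4,5,7],
  ∂[0,4,5,8] = [4,5,8] − [0,5,8] + [0,4,8] − [0,4,5].
As a 13×2 matrix over Z this has rank 2, with invariant factors (1,1).

From H_k ≅ ker(∂_k) / im(∂_{k+1}) we obtain:

  H_0: rank C_0 − rank ∂_1 = 10 − 9 = 1, and the invariant factors of ∂_1 are all 1, so H_0 = Z.
  H_1: rank ker ∂_1 − rank ∂_2 = (22 − 9) − 11 = 2, and the invariant factors of ∂_2 are all 1, so H_1 = Z^2.
  H_2: rank ker ∂_2 − rank ∂_3 = (13 − 11) − 2 = 0, and the invariant factors of ∂_3 are all 1, so H_2 = 0.
  H_3: rank ker ∂_3 − rank ∂_4 = (2 − 2) − 0 = 0, and there is no ∂_4, so H_3 = 0.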